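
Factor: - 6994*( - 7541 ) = 2^1*13^1*269^1*7541^1 = 52741754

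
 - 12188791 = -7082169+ - 5106622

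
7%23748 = 7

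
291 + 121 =412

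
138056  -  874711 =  - 736655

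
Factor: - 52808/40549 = -2^3*7^1*43^( - 1) = -  56/43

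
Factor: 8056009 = 13^1*619693^1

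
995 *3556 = 3538220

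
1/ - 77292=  - 1 + 77291/77292 =- 0.00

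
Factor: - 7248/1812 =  - 4 = -2^2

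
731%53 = 42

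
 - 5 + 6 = 1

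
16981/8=2122+5/8 = 2122.62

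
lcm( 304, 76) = 304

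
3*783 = 2349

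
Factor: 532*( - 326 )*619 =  - 107354408= - 2^3*7^1*19^1*163^1 * 619^1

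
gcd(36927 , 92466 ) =99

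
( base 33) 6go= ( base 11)5362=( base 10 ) 7086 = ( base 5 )211321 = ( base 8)15656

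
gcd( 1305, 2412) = 9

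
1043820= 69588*15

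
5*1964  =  9820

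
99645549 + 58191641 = 157837190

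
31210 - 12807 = 18403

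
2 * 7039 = 14078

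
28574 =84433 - 55859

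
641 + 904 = 1545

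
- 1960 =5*( - 392 ) 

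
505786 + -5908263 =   -  5402477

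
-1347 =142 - 1489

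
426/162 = 2 + 17/27 = 2.63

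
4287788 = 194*22102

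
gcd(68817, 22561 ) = 7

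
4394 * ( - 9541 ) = -41923154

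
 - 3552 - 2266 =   -  5818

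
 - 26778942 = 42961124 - 69740066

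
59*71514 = 4219326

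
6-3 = 3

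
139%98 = 41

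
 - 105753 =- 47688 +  - 58065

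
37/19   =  37/19=   1.95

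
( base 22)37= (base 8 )111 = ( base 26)2L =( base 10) 73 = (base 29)2f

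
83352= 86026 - 2674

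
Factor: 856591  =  263^1*3257^1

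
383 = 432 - 49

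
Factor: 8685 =3^2*5^1*193^1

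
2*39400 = 78800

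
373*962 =358826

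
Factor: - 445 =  - 5^1*89^1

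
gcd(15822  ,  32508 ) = 54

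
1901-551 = 1350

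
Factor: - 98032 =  -2^4*11^1*557^1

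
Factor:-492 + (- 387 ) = -879 = - 3^1*293^1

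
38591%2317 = 1519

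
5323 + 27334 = 32657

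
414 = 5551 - 5137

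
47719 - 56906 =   -  9187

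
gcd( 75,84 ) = 3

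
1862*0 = 0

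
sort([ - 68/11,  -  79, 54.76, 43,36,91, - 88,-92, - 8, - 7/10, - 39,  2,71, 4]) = [ - 92,  -  88, - 79,- 39,- 8, - 68/11, - 7/10, 2, 4,  36,43, 54.76, 71,  91] 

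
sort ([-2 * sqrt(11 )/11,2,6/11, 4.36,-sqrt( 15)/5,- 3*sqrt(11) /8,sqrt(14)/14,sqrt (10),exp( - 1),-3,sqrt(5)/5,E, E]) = [ - 3, - 3*sqrt (11)/8,  -  sqrt(15)/5,-2*sqrt(11)/11,sqrt(14)/14, exp ( - 1),sqrt(5)/5,6/11,2, E,E, sqrt(10),4.36] 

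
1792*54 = 96768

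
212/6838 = 106/3419= 0.03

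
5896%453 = 7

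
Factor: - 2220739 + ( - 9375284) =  - 11596023 = - 3^2*17^1* 19^1 * 3989^1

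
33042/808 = 40+361/404 = 40.89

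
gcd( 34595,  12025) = 185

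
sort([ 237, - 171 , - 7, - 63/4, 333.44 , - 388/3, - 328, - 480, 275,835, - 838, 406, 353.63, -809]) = [ -838, - 809, - 480, - 328,  -  171,-388/3,- 63/4,  -  7, 237, 275, 333.44,353.63 , 406, 835]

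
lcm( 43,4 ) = 172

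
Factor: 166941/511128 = 81/248 = 2^(  -  3)*3^4*31^(  -  1)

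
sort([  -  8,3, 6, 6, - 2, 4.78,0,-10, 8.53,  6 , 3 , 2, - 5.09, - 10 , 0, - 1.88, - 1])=[ - 10, - 10, - 8,-5.09, - 2, - 1.88,-1, 0, 0,2, 3, 3,4.78,6,6,  6,8.53]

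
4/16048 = 1/4012  =  0.00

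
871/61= 871/61= 14.28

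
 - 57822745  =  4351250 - 62173995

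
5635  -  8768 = - 3133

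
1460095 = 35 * 41717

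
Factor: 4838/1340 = 2419/670  =  2^( - 1)*5^( - 1) * 41^1*59^1*67^( - 1)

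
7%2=1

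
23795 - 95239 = - 71444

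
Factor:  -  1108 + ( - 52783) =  - 53891 = -53891^1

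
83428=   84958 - 1530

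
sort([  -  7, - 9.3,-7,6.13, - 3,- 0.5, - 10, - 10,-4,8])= [ - 10, - 10, - 9.3,-7,-7, - 4,  -  3,-0.5,6.13, 8]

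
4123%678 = 55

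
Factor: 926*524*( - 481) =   -  233392744 = - 2^3*13^1*37^1 *131^1*463^1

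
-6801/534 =-13 + 47/178=- 12.74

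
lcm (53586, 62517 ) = 375102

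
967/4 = 967/4 = 241.75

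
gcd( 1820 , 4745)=65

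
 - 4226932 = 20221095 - 24448027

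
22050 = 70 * 315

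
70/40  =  1+3/4 = 1.75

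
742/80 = 371/40 = 9.28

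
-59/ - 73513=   59/73513 =0.00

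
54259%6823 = 6498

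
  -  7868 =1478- 9346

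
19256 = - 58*(-332)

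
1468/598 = 2 + 136/299  =  2.45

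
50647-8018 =42629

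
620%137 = 72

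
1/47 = 1/47 = 0.02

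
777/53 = 14 + 35/53 = 14.66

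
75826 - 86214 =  - 10388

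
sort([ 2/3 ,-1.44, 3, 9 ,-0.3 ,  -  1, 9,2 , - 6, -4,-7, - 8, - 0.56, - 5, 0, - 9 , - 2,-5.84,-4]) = [ - 9,-8,-7,-6, - 5.84,-5, - 4, - 4,-2, -1.44, - 1, - 0.56, -0.3, 0, 2/3, 2, 3,9,9]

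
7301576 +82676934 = 89978510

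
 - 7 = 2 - 9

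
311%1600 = 311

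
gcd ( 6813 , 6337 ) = 1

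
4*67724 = 270896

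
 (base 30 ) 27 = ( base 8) 103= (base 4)1003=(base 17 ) 3g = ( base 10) 67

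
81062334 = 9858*8223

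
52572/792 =4381/66= 66.38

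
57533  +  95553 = 153086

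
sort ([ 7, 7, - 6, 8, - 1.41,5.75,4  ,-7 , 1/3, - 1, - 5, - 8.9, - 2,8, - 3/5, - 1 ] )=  [ - 8.9, - 7, - 6, - 5,  -  2, - 1.41,-1 , - 1, - 3/5,1/3, 4,5.75, 7,7,  8,8 ] 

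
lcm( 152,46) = 3496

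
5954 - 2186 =3768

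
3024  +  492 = 3516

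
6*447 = 2682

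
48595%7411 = 4129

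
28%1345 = 28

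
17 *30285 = 514845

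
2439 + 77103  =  79542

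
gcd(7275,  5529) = 291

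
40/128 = 5/16 = 0.31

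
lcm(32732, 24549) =98196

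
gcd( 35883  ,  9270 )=9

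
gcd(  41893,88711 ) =1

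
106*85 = 9010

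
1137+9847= 10984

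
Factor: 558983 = 71^1 * 7873^1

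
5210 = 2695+2515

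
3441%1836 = 1605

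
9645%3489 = 2667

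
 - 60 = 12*( - 5 )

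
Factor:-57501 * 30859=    - 1774423359 =- 3^2*6389^1*30859^1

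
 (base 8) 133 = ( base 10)91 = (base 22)43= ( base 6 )231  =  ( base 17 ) 56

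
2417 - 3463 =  - 1046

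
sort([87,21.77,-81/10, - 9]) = [ - 9 , - 81/10,21.77,87]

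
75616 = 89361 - 13745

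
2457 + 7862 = 10319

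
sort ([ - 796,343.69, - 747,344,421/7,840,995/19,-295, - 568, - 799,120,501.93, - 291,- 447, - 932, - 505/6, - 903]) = [ - 932, - 903,-799, - 796,-747,  -  568, - 447 ,-295, - 291,-505/6 , 995/19, 421/7,120,343.69, 344,  501.93, 840]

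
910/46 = 19 +18/23 = 19.78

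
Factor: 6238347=3^1*31^1*67079^1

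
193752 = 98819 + 94933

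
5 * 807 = 4035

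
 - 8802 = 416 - 9218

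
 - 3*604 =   -  1812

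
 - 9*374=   -  3366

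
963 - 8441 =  - 7478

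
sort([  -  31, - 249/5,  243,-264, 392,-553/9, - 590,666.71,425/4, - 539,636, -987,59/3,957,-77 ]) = [ - 987, - 590, - 539, - 264, - 77, - 553/9, - 249/5,  -  31, 59/3,425/4 , 243 , 392,  636,666.71,957]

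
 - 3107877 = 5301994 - 8409871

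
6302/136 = 3151/68 = 46.34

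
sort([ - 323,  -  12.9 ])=[ - 323, - 12.9]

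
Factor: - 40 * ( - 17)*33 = 22440 = 2^3*3^1*5^1*11^1*17^1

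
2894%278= 114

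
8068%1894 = 492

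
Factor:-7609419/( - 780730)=2^( - 1 )*3^2*5^ ( - 1 )*101^ ( -1) * 773^ ( - 1) * 845491^1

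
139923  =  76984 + 62939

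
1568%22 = 6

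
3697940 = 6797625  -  3099685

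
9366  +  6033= 15399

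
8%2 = 0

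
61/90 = 61/90 = 0.68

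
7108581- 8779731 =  - 1671150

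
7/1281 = 1/183 = 0.01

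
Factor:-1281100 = -2^2*5^2*23^1*557^1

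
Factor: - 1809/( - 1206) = 3/2 = 2^( - 1)*3^1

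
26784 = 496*54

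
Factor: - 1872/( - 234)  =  8= 2^3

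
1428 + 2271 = 3699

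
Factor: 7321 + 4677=11998 = 2^1*7^1*857^1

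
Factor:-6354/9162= -353^1*509^( - 1 ) = - 353/509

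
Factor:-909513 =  - 3^2*11^1*9187^1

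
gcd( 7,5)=1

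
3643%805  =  423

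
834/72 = 139/12 = 11.58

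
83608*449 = 37539992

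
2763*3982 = 11002266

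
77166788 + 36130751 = 113297539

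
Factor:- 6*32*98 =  - 18816 = -2^7*3^1*7^2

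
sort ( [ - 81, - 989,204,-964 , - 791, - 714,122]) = [- 989, - 964 ,- 791, - 714, - 81,122, 204 ]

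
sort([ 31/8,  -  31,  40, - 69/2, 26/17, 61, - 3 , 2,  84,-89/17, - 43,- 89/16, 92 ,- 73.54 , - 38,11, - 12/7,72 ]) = [ - 73.54,- 43 , - 38 , - 69/2, -31, - 89/16, -89/17,  -  3, - 12/7,26/17, 2,  31/8, 11 , 40, 61,  72,84,92]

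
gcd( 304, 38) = 38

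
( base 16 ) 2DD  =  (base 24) 16d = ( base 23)18k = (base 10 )733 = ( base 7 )2065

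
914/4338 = 457/2169 = 0.21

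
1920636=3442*558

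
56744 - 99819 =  - 43075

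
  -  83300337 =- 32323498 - 50976839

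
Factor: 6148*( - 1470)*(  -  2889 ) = 26109510840=2^3 * 3^4 * 5^1*7^2*29^1*53^1*107^1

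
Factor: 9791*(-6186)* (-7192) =435598770192= 2^4 * 3^1*29^1 * 31^1* 1031^1 * 9791^1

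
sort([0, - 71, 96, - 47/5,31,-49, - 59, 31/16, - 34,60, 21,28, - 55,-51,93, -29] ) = [ - 71,-59, - 55,  -  51, - 49,- 34, - 29 , - 47/5,0, 31/16,21,28, 31,60,93,96 ] 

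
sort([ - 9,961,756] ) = [ -9,756,961]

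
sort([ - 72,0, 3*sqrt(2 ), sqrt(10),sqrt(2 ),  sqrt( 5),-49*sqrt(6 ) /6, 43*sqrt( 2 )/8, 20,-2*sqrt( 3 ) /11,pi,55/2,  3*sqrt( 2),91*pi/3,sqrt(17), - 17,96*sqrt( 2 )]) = [ -72, - 49*sqrt(6)/6, - 17,-2*sqrt(3)/11,0 , sqrt( 2), sqrt( 5),pi,sqrt( 10) , sqrt( 17),3*sqrt( 2 ), 3*sqrt( 2), 43*sqrt( 2) /8, 20,55/2,91 * pi/3,96*sqrt( 2) ]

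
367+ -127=240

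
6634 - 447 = 6187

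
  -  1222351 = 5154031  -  6376382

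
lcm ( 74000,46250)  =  370000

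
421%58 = 15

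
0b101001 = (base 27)1e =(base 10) 41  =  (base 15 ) 2B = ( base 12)35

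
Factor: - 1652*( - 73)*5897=2^2*7^1*59^1*73^1*5897^1 = 711154612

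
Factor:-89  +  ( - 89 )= - 2^1*89^1=- 178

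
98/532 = 7/38=0.18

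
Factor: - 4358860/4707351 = - 2^2*3^( - 2)*5^1 * 17^(-1)*2797^(  -  1 )*19813^1 = - 396260/427941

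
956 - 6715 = - 5759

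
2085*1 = 2085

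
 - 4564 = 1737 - 6301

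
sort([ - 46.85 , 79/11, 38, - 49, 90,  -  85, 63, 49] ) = [ - 85,-49,-46.85,79/11, 38, 49, 63,90 ] 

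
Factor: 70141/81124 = 2^( - 2 )*17^(  -  1)*1193^(- 1)*70141^1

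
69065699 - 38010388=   31055311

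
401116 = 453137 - 52021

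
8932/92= 2233/23 =97.09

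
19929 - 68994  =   -49065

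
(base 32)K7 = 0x287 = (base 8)1207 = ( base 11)539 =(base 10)647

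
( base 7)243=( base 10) 129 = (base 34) 3r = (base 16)81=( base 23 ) 5e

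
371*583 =216293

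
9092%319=160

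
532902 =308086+224816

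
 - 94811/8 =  - 94811/8 = -11851.38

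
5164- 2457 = 2707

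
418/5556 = 209/2778=0.08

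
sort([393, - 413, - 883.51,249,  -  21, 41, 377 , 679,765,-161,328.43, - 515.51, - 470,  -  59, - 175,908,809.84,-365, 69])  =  [ - 883.51,- 515.51,  -  470,  -  413,-365,-175,  -  161, - 59, - 21,41, 69,  249,328.43,377,393, 679,765, 809.84, 908 ]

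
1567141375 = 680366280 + 886775095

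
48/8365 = 48/8365 = 0.01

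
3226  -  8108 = - 4882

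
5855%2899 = 57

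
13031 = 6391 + 6640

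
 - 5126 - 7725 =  - 12851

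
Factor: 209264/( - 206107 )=-2^4 * 29^1*457^( -1) = - 464/457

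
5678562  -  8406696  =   - 2728134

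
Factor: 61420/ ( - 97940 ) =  - 37^1 * 59^( - 1) = - 37/59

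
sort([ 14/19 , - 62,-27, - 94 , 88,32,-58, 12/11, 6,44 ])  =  [ - 94,  -  62, - 58, - 27,14/19, 12/11,6, 32 , 44, 88 ]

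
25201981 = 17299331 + 7902650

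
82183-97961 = -15778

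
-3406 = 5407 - 8813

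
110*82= 9020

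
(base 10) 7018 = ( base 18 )13BG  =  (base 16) 1B6A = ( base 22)eb0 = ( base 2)1101101101010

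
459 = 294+165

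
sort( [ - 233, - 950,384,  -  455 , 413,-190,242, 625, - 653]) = [- 950 ,-653,- 455,-233, - 190, 242,384, 413,625]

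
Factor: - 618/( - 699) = 2^1*103^1*233^( - 1)=206/233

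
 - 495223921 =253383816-748607737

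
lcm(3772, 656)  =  15088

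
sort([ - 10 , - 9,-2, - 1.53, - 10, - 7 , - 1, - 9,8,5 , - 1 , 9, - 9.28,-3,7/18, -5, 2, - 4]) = [ - 10,  -  10, - 9.28, - 9, - 9, - 7, - 5, - 4, - 3,-2, - 1.53,-1,  -  1,7/18,  2 , 5, 8 , 9]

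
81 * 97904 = 7930224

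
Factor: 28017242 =2^1*11^1*31^1*41081^1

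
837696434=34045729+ 803650705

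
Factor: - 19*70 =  - 1330 = - 2^1 * 5^1 * 7^1*19^1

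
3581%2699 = 882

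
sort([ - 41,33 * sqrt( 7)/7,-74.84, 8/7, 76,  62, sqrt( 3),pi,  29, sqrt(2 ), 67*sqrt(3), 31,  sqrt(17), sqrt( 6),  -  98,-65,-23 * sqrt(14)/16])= [-98, - 74.84 , - 65, - 41,-23 *sqrt (14)/16,8/7,sqrt(2 )  ,  sqrt( 3), sqrt( 6), pi, sqrt(17 ), 33*sqrt( 7)/7, 29, 31, 62, 76,  67 * sqrt( 3) ]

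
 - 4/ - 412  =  1/103 = 0.01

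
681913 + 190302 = 872215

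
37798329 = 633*59713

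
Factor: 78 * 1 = 2^1*3^1*13^1= 78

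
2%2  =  0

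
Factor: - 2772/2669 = - 2^2*3^2*7^1*11^1*17^( - 1)*157^(  -  1)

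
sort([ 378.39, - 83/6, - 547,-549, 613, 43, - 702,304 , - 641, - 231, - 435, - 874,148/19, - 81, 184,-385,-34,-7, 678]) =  [ - 874, - 702,-641, - 549, - 547, - 435, - 385,-231, - 81, - 34, - 83/6, - 7,148/19,43,184,304,378.39,613, 678]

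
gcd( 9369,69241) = 1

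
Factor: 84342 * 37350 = 3150173700 = 2^2  *3^3 * 5^2*83^1 * 14057^1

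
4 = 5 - 1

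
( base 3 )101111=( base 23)c7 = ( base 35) 83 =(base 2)100011011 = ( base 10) 283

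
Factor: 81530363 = 81530363^1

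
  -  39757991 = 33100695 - 72858686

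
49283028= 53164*927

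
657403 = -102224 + 759627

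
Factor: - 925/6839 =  - 5^2*7^( -1) * 37^1*977^(-1 )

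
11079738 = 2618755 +8460983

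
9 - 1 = 8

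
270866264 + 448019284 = 718885548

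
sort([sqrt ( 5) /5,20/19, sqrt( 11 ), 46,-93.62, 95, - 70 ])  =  [ - 93.62, - 70, sqrt ( 5)/5, 20/19, sqrt(11),46, 95]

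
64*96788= 6194432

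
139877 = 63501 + 76376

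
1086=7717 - 6631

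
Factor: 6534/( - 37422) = - 11/63 = - 3^( - 2)*7^( - 1)*11^1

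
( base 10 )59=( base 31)1s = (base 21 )2H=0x3B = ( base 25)29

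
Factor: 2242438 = 2^1*11^1*101929^1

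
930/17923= 930/17923 = 0.05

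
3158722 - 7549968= -4391246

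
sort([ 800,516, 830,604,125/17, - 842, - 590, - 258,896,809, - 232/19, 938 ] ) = [ - 842, - 590,  -  258,  -  232/19,125/17,  516, 604,800, 809,830,896,938]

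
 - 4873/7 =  - 697 + 6/7 = - 696.14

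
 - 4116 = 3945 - 8061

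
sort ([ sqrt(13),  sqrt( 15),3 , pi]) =[ 3,pi, sqrt( 13),sqrt ( 15)]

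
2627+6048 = 8675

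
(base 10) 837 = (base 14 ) 43B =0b1101000101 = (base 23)1D9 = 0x345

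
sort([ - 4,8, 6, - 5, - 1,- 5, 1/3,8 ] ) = [ - 5,-5, - 4,-1,1/3 , 6, 8,8]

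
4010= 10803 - 6793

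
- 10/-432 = 5/216 = 0.02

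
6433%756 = 385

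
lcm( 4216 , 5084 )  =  172856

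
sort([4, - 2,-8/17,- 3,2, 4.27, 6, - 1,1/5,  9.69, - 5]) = [ - 5, - 3 , - 2, - 1,-8/17,1/5,2,4,4.27,6,9.69]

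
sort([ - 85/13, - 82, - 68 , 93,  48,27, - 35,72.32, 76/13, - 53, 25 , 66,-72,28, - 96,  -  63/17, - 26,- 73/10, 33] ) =[ - 96, - 82,  -  72, - 68, - 53, - 35, - 26, - 73/10, - 85/13, - 63/17, 76/13,  25,27, 28,33,48,66,72.32,93]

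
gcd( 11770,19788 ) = 2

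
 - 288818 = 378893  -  667711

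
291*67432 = 19622712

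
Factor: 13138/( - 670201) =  - 2^1*7^( - 1)*67^ (- 1 )*1429^ ( - 1)*6569^1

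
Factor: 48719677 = 653^1*74609^1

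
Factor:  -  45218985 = - 3^1*5^1 * 7^1*127^1 * 3391^1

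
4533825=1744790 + 2789035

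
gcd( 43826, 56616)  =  2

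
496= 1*496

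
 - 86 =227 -313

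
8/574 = 4/287 = 0.01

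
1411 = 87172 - 85761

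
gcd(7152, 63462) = 6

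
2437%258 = 115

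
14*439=6146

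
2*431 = 862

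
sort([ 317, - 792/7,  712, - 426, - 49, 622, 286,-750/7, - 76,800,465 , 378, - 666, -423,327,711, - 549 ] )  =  [ - 666, - 549, - 426, - 423,-792/7,-750/7 , - 76,-49,286,317,327,  378,465,622 , 711,712, 800 ] 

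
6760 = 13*520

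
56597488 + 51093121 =107690609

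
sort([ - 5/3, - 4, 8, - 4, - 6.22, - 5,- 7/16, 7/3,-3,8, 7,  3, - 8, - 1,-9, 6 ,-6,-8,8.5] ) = [ - 9,  -  8,- 8, - 6.22,-6, - 5, - 4, - 4, - 3, - 5/3,-1,-7/16, 7/3,3,6 , 7,8, 8, 8.5 ]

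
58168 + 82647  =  140815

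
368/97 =3 + 77/97 = 3.79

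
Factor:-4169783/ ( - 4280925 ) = 3^(-1) * 5^(-2) * 11^(-1 )*5189^( - 1)*4169783^1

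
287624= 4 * 71906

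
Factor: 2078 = 2^1  *  1039^1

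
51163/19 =51163/19 = 2692.79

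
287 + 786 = 1073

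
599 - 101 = 498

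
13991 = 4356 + 9635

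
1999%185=149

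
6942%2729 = 1484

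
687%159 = 51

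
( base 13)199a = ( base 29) 4gh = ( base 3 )12021102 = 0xF05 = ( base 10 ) 3845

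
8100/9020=405/451= 0.90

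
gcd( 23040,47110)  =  10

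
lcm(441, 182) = 11466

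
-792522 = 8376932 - 9169454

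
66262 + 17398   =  83660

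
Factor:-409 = - 409^1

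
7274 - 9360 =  - 2086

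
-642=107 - 749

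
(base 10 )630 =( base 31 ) KA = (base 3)212100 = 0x276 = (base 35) I0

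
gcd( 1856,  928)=928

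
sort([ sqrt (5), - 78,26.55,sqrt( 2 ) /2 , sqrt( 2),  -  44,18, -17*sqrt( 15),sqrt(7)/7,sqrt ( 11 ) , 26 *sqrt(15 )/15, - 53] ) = [ - 78, - 17 *sqrt(15), - 53, - 44,sqrt( 7) /7, sqrt ( 2)/2, sqrt( 2), sqrt (5), sqrt( 11),26*sqrt(15) /15,  18,26.55]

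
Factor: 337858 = 2^1*17^1*19^1*523^1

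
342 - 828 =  - 486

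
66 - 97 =-31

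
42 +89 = 131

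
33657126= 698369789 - 664712663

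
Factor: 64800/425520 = 2^1*3^1*5^1*197^ ( - 1) =30/197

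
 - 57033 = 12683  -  69716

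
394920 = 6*65820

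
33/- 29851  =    -  1 + 29818/29851 = - 0.00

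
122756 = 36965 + 85791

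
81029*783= 63445707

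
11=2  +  9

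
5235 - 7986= - 2751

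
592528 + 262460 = 854988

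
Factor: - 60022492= -2^2*15005623^1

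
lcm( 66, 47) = 3102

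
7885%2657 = 2571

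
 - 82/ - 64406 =41/32203 = 0.00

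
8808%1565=983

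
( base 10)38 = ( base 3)1102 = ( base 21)1H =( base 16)26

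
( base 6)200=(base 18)40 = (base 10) 72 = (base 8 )110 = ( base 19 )3f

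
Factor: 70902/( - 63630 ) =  - 39/35 = - 3^1*5^( - 1)*7^ ( - 1 )*13^1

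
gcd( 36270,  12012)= 78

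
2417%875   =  667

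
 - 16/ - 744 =2/93 = 0.02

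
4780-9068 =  - 4288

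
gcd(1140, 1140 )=1140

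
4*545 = 2180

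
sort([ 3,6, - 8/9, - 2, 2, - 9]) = [ - 9, - 2, - 8/9, 2,3,6]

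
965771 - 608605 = 357166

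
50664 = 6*8444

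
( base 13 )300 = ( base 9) 623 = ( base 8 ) 773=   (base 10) 507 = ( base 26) JD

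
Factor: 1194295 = 5^1*238859^1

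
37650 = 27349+10301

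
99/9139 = 99/9139 = 0.01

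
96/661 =96/661 =0.15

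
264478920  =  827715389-563236469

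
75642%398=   22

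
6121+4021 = 10142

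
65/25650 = 13/5130 = 0.00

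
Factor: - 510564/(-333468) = 3^ ( - 1)*59^( - 1 )*271^1 = 271/177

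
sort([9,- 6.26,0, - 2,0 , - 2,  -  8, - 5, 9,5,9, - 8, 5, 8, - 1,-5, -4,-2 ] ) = [ - 8, - 8, - 6.26, -5,-5, - 4,-2, - 2, - 2, - 1, 0,0, 5, 5,8, 9 , 9,9]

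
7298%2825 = 1648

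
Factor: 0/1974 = 0 =0^1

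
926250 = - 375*( -2470)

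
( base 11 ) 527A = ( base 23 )d4f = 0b1101101001000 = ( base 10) 6984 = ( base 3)100120200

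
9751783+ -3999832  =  5751951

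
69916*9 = 629244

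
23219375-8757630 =14461745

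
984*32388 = 31869792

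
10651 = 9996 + 655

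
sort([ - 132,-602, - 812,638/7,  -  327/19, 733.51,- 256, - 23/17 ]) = [ - 812, - 602,-256, - 132, - 327/19, - 23/17,638/7, 733.51 ] 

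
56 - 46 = 10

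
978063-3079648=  - 2101585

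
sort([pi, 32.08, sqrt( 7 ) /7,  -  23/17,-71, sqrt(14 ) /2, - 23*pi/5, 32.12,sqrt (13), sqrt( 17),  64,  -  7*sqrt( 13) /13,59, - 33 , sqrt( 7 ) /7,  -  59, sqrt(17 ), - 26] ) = [ - 71,-59,- 33, - 26,-23*pi/5 ,- 7*sqrt ( 13)/13,-23/17,  sqrt( 7 ) /7,sqrt( 7 ) /7, sqrt (14)/2, pi, sqrt (13), sqrt(17 ), sqrt( 17), 32.08, 32.12, 59, 64]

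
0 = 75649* 0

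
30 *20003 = 600090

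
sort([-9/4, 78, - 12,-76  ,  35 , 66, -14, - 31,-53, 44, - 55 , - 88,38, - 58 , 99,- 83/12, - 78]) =[  -  88 , - 78, - 76, - 58,- 55,-53 , - 31, - 14, - 12, - 83/12, - 9/4,35,38, 44, 66, 78 , 99]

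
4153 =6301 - 2148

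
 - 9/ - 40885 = 9/40885= 0.00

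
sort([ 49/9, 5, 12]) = [ 5, 49/9, 12 ]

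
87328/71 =1229+69/71 = 1229.97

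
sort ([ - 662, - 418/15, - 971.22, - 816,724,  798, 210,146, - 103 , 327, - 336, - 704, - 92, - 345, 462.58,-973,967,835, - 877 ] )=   [ - 973 , - 971.22, - 877,-816, - 704, - 662 , - 345, - 336, - 103,-92, - 418/15, 146, 210, 327, 462.58,724, 798 , 835, 967 ]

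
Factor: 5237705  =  5^1*11^1*95231^1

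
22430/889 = 25 + 205/889 = 25.23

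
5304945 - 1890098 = 3414847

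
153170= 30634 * 5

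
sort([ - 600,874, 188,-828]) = [-828, - 600, 188, 874]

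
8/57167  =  8/57167 = 0.00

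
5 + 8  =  13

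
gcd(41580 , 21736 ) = 44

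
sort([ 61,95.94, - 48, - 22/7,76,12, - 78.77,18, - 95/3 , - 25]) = [ - 78.77, - 48, - 95/3, - 25,-22/7,12,18, 61,76, 95.94]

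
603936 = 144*4194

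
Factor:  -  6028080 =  - 2^4* 3^1*5^1*25117^1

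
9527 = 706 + 8821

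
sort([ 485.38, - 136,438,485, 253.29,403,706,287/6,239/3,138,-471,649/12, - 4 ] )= [- 471, - 136, - 4,  287/6,649/12,239/3,  138,253.29,403, 438,485, 485.38, 706]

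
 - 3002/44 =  - 1501/22 =-  68.23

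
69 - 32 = 37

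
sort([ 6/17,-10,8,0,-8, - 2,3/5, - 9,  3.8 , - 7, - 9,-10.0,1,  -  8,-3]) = [ - 10,-10.0, - 9, - 9,  -  8,  -  8, - 7, - 3, - 2,  0,6/17,3/5,1, 3.8 , 8] 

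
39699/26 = 1526 + 23/26 = 1526.88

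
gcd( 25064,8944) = 104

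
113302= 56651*2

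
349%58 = 1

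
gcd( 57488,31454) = 2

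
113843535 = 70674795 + 43168740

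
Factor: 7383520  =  2^5*5^1*46147^1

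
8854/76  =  233/2 = 116.50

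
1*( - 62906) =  - 62906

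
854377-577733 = 276644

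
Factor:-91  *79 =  - 7^1*13^1 * 79^1 = -7189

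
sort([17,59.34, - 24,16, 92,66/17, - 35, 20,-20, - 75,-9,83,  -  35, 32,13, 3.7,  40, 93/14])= [ - 75, - 35, - 35, - 24, - 20, - 9, 3.7,66/17, 93/14, 13,16,17, 20,32,40,59.34, 83,92 ]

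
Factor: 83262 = 2^1*3^1*13877^1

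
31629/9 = 3514 + 1/3 = 3514.33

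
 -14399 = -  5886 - 8513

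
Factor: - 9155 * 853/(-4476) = 2^( - 2)*3^( - 1) * 5^1*373^( - 1)*853^1*1831^1 = 7809215/4476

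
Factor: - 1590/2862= -3^( - 2) * 5^1  =  -  5/9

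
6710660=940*7139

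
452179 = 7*64597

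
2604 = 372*7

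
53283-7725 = 45558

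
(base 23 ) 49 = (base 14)73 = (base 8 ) 145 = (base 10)101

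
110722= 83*1334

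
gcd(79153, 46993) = 1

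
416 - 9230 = - 8814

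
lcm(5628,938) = 5628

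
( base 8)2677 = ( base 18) 49d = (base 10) 1471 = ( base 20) 3DB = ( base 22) 30J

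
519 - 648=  - 129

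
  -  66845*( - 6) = 401070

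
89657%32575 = 24507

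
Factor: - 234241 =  - 7^1*109^1*307^1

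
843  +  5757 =6600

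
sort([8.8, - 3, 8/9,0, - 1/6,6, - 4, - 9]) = [-9, - 4, - 3, - 1/6, 0,8/9,6,8.8]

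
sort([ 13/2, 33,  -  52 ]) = [ - 52, 13/2, 33 ]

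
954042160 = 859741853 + 94300307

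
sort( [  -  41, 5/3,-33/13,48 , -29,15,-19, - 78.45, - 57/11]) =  [ - 78.45, - 41, - 29, - 19, - 57/11 , - 33/13, 5/3,15,48]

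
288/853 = 288/853 = 0.34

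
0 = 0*68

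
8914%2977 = 2960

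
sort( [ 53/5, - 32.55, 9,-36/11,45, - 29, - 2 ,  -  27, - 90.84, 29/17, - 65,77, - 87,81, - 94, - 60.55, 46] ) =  [ - 94, - 90.84,-87,  -  65,-60.55, - 32.55, - 29 , - 27, - 36/11, - 2,29/17,9, 53/5,45 , 46, 77, 81 ]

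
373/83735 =373/83735 = 0.00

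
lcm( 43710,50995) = 305970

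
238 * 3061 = 728518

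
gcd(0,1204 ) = 1204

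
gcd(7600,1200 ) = 400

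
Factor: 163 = 163^1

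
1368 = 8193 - 6825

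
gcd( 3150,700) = 350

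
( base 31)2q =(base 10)88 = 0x58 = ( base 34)2K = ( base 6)224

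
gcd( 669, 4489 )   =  1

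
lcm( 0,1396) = 0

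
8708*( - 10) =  - 87080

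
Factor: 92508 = 2^2 * 3^1*13^1*593^1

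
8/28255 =8/28255 = 0.00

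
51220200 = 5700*8986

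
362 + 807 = 1169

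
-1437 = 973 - 2410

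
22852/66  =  346 + 8/33  =  346.24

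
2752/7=2752/7 = 393.14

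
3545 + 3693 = 7238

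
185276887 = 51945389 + 133331498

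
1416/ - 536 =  - 177/67= - 2.64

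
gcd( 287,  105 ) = 7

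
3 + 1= 4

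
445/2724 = 445/2724 = 0.16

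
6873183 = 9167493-2294310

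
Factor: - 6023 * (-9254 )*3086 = 2^2*7^1*19^1* 317^1*661^1*1543^1 = 172003894412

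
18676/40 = 466 + 9/10 = 466.90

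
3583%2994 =589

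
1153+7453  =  8606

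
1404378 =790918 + 613460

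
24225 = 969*25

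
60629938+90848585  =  151478523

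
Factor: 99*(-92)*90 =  - 2^3 * 3^4 * 5^1*11^1*23^1 = - 819720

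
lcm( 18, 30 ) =90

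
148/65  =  148/65  =  2.28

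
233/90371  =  233/90371 = 0.00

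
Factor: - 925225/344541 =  - 3^( - 1)*5^2*7^1 * 17^1*311^1* 114847^ ( - 1 )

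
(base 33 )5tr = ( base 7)24513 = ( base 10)6429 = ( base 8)14435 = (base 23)c3c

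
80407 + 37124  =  117531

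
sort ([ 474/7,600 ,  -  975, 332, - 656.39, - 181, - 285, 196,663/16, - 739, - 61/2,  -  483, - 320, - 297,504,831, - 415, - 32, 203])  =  [ - 975 , - 739, - 656.39,-483, - 415, - 320,-297 , - 285, - 181 , - 32, - 61/2,663/16,  474/7,196,203,332,  504,600,831] 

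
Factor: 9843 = 3^1 * 17^1  *  193^1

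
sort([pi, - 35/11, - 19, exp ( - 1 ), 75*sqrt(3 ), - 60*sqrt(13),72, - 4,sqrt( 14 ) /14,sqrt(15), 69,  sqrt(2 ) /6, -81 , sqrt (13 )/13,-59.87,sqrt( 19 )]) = [ - 60*sqrt ( 13), - 81, - 59.87, - 19, - 4, - 35/11,sqrt(2) /6, sqrt( 14)/14, sqrt(13)/13,exp ( - 1), pi,  sqrt( 15 ),sqrt(19 ), 69,  72,75*sqrt(3)]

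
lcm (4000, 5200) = 52000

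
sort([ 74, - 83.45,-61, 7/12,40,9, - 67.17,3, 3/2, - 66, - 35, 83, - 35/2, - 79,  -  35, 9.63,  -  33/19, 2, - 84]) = [-84, - 83.45, - 79, - 67.17, - 66, - 61 ,  -  35, -35, -35/2, - 33/19 , 7/12,3/2, 2, 3,  9, 9.63,40,74, 83 ]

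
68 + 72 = 140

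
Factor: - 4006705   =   - 5^1 *801341^1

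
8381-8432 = - 51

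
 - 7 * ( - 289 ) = 2023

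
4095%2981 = 1114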